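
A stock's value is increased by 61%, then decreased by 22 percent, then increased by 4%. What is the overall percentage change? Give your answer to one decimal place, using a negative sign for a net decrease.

The combined multiplier is 1.61 × 0.78 × 1.04 = 1.306032.
That corresponds to an increase of 30.6%.

30.6%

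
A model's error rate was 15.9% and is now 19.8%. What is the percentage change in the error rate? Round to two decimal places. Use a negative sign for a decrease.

The change is 19.8 − 15.9 = 3.9 percentage points.
Relative to the original 15.9%, that is 3.9 ÷ 15.9 ≈ 24.53%.

24.53%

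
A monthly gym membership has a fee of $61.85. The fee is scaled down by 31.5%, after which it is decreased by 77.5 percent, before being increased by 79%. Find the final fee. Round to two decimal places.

Apply the 31.5% decrease: $61.85 × 0.685 = $42.36725.
77.5% decrease: $42.36725 × 0.225 = $9.53263125.
After the 79% increase: $9.53263125 × 1.79 = $17.0634099375 ≈ $17.06.

$17.06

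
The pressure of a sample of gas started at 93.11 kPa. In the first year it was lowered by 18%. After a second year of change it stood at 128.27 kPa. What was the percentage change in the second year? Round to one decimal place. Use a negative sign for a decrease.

68.0%

After the first year: 93.11 × 0.82 = 76.3502.
Second-year multiplier: 128.27 ÷ 76.3502 ≈ 1.68002.
That is a change of 68.0%.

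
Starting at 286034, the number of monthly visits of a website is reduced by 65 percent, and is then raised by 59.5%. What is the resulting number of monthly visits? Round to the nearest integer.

Each change multiplies by a factor: 0.35 × 1.595 = 0.55825.
286034 × 0.55825 = 159678.4805 ≈ 159678.

159678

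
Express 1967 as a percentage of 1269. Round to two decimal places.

155.00%

1967 ÷ 1269 ≈ 155.00%.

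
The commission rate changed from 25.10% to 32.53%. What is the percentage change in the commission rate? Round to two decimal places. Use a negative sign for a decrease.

The change is 32.53 − 25.10 = 7.43 percentage points.
Relative to the original 25.10%, that is 7.43 ÷ 25.10 ≈ 29.60%.

29.60%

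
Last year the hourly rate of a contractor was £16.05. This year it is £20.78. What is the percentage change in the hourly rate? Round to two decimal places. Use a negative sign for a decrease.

Change: £20.78 − £16.05 = £4.73.
Relative to the original: £4.73 ÷ £16.05 ≈ 29.47%.

29.47%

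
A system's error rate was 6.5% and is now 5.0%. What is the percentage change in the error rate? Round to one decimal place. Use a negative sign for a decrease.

-23.1%

The change is 5.0 − 6.5 = -1.5 percentage points.
Relative to the original 6.5%, that is -1.5 ÷ 6.5 ≈ -23.1%.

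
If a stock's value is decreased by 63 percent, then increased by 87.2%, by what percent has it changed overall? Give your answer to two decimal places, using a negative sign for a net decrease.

The combined multiplier is 0.37 × 1.872 = 0.69264.
That corresponds to a decrease of 30.74%.

-30.74%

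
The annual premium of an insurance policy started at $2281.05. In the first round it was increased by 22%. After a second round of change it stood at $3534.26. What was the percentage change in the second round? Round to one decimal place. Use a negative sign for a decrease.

27.0%

After the first round: $2281.05 × 1.22 = $2782.881.
Second-round multiplier: $3534.26 ÷ $2782.881 ≈ 1.27.
That is a change of 27.0%.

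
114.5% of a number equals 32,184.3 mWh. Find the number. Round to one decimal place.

32,184.3 mWh ÷ 1.145 ≈ 28,108.6 mWh.

28,108.6 mWh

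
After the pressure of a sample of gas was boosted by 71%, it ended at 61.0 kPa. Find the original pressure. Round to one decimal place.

35.7 kPa

The overall multiplier applied was 1.71.
So the original pressure was 61.0 ÷ 1.71 ≈ 35.7 kPa.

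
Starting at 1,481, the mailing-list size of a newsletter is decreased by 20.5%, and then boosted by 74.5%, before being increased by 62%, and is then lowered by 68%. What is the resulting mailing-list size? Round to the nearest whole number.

1,065

Each change multiplies by a factor: 0.795 × 1.745 × 1.62 × 0.32 = 0.71916336.
1,481 × 0.71916336 = 1065.08093616 ≈ 1,065.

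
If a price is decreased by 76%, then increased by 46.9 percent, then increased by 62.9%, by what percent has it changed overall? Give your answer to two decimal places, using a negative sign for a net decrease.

-42.57%

A 76% decrease multiplies by 0.24.
Then a 46.9% increase: 0.24 × 1.469 = 0.35256.
Then a 62.9% increase: 0.35256 × 1.629 = 0.57432024.
Overall factor 0.57432024, i.e. -42.57%.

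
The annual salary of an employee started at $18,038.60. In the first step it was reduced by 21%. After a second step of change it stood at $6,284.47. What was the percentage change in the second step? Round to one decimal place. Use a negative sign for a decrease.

After the first step: $18,038.60 × 0.79 = $14250.494.
Second-step multiplier: $6,284.47 ÷ $14250.494 ≈ 0.441.
That is a change of -55.9%.

-55.9%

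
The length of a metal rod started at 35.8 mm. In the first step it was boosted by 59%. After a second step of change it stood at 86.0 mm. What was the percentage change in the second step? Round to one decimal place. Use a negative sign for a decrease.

After the first step: 35.8 × 1.59 = 56.922.
Second-step multiplier: 86.0 ÷ 56.922 ≈ 1.51084.
That is a change of 51.1%.

51.1%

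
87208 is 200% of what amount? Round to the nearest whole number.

43604

87208 ÷ 2 = 43604.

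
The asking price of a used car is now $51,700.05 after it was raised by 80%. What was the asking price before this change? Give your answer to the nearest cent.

The overall multiplier applied was 1.8.
So the original asking price was $51,700.05 ÷ 1.8 = $28,722.25.

$28,722.25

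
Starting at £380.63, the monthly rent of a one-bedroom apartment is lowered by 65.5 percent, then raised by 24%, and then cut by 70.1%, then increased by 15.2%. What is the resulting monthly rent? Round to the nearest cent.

£56.09

Each change multiplies by a factor: 0.345 × 1.24 × 0.299 × 1.152 = 0.1473548544.
£380.63 × 0.1473548544 = £56.087678230272 ≈ £56.09.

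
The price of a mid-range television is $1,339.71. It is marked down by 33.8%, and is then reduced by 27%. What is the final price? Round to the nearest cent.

Each change multiplies by a factor: 0.662 × 0.73 = 0.48326.
$1,339.71 × 0.48326 = $647.4282546 ≈ $647.43.

$647.43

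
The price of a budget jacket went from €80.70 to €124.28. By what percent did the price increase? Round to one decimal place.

Change: €124.28 − €80.70 = €43.58.
Relative to the original: €43.58 ÷ €80.70 ≈ 54.0%.
So the price increased by 54.0%.

54.0%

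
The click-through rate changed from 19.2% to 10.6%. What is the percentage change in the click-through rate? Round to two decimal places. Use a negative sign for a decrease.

-44.79%

The change is 10.6 − 19.2 = -8.6 percentage points.
Relative to the original 19.2%, that is -8.6 ÷ 19.2 ≈ -44.79%.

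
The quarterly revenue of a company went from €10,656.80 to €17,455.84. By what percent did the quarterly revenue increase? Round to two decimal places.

63.80%

Change: €17,455.84 − €10,656.80 = €6,799.04.
Relative to the original: €6,799.04 ÷ €10,656.80 ≈ 63.80%.
So the quarterly revenue increased by 63.80%.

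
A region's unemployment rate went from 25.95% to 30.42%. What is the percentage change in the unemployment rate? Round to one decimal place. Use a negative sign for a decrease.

The change is 30.42 − 25.95 = 4.47 percentage points.
Relative to the original 25.95%, that is 4.47 ÷ 25.95 ≈ 17.2%.

17.2%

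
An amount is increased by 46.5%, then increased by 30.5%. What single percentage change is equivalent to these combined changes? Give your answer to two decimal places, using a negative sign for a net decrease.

The combined multiplier is 1.465 × 1.305 = 1.911825.
That corresponds to an increase of 91.18%.

91.18%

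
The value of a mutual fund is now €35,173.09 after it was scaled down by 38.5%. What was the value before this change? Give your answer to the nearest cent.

The overall multiplier applied was 0.615.
So the original value was €35,173.09 ÷ 0.615 ≈ €57,192.02.

€57,192.02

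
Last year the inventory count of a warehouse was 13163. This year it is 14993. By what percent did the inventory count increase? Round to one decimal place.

13.9%

Change: 14993 − 13163 = 1830.
Relative to the original: 1830 ÷ 13163 ≈ 13.9%.
So the inventory count increased by 13.9%.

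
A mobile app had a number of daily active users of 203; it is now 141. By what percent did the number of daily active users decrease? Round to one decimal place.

30.5%

Change: 141 − 203 = -62.
Relative to the original: -62 ÷ 203 ≈ -30.5%.
So the number of daily active users decreased by 30.5%.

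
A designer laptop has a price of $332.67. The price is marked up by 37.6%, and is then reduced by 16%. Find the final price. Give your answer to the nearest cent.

37.6% increase: $332.67 × 1.376 = $457.75392.
Apply the 16% decrease: $457.75392 × 0.84 = $384.5132928 ≈ $384.51.

$384.51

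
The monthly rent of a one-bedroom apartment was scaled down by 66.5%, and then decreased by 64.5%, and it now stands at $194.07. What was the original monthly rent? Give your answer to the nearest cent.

$1631.87

Undoing the 64.5% decrease: $194.07 ÷ 0.355 ≈ $546.676056.
Undoing the 66.5% decrease: $546.676056 ÷ 0.335 ≈ $1631.87.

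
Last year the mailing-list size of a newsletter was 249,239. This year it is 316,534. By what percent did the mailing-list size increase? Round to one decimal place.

27.0%

Change: 316,534 − 249,239 = 67,295.
Relative to the original: 67,295 ÷ 249,239 ≈ 27.0%.
So the mailing-list size increased by 27.0%.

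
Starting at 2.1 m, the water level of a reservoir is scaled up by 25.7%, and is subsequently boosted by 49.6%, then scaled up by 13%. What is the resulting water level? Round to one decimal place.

4.5 m

After the 25.7% increase: 2.1 × 1.257 = 2.6397.
After the 49.6% increase: 2.6397 × 1.496 = 3.9489912.
After the 13% increase: 3.9489912 × 1.13 = 4.462360056 ≈ 4.5.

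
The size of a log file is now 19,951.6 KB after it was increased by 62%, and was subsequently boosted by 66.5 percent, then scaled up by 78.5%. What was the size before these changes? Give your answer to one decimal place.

4,143.9 KB

The overall multiplier applied was 1.62 × 1.665 × 1.785 = 4.8146805.
So the original size was 19,951.6 ÷ 4.8146805 ≈ 4,143.9 KB.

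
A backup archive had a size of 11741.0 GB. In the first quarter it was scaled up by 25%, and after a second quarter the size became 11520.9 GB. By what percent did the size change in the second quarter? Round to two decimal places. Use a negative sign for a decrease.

After the first quarter: 11741.0 × 1.25 = 14676.25.
Second-quarter multiplier: 11520.9 ÷ 14676.25 ≈ 0.785003.
That is a change of -21.50%.

-21.50%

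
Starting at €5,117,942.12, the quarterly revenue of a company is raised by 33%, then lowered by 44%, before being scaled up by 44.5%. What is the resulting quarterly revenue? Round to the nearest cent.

33% increase: €5,117,942.12 × 1.33 = €6806863.0196.
Apply the 44% decrease: €6806863.0196 × 0.56 = €3811843.290976.
Apply the 44.5% increase: €3811843.290976 × 1.445 = €5508113.55546032 ≈ €5,508,113.56.

€5,508,113.56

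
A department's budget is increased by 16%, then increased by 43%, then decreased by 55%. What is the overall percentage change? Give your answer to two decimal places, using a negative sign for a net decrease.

A 16% increase multiplies by 1.16.
Then a 43% increase: 1.16 × 1.43 = 1.6588.
Then a 55% decrease: 1.6588 × 0.45 = 0.74646.
Overall factor 0.74646, i.e. -25.35%.

-25.35%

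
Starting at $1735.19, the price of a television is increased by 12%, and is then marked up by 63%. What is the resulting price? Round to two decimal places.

Apply the 12% increase: $1735.19 × 1.12 = $1943.4128.
63% increase: $1943.4128 × 1.63 = $3167.762864 ≈ $3167.76.

$3167.76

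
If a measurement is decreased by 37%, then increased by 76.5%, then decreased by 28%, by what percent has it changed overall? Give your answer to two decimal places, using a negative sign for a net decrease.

-19.94%

The combined multiplier is 0.63 × 1.765 × 0.72 = 0.800604.
That corresponds to a decrease of 19.94%.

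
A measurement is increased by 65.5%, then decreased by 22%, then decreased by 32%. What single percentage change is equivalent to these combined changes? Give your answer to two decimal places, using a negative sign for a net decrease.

A 65.5% increase multiplies by 1.655.
Then a 22% decrease: 1.655 × 0.78 = 1.2909.
Then a 32% decrease: 1.2909 × 0.68 = 0.877812.
Overall factor 0.877812, i.e. -12.22%.

-12.22%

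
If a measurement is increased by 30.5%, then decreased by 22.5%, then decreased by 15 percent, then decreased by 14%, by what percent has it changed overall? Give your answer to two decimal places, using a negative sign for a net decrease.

-26.07%

A 30.5% increase multiplies by 1.305.
Then a 22.5% decrease: 1.305 × 0.775 = 1.011375.
Then a 15% decrease: 1.011375 × 0.85 = 0.85966875.
Then a 14% decrease: 0.85966875 × 0.86 = 0.739315125.
Overall factor 0.739315125, i.e. -26.07%.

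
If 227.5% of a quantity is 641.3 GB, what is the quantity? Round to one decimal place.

281.9 GB

641.3 GB ÷ 2.275 ≈ 281.9 GB.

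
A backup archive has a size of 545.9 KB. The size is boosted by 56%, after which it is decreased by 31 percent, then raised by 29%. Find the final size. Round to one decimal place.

758.0 KB

Each change multiplies by a factor: 1.56 × 0.69 × 1.29 = 1.388556.
545.9 × 1.388556 = 758.0127204 ≈ 758.0.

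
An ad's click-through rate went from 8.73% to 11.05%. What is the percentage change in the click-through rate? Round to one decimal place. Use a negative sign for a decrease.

The change is 11.05 − 8.73 = 2.32 percentage points.
Relative to the original 8.73%, that is 2.32 ÷ 8.73 ≈ 26.6%.

26.6%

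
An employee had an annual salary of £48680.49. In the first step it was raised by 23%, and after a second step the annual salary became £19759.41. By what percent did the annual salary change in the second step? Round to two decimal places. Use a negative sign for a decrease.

-67.00%

After the first step: £48680.49 × 1.23 = £59877.0027.
Second-step multiplier: £19759.41 ÷ £59877.0027 ≈ 0.33.
That is a change of -67.00%.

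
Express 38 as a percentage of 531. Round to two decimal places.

7.16%

38 ÷ 531 ≈ 7.16%.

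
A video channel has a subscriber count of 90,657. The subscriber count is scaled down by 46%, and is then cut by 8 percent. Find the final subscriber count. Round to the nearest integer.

45,038

Each change multiplies by a factor: 0.54 × 0.92 = 0.4968.
90,657 × 0.4968 = 45038.3976 ≈ 45,038.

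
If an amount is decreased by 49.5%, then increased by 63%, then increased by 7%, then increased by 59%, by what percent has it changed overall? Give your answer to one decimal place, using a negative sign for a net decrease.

40.0%

A 49.5% decrease multiplies by 0.505.
Then a 63% increase: 0.505 × 1.63 = 0.82315.
Then a 7% increase: 0.82315 × 1.07 = 0.8807705.
Then a 59% increase: 0.8807705 × 1.59 = 1.400425095.
Overall factor 1.400425095, i.e. 40.0%.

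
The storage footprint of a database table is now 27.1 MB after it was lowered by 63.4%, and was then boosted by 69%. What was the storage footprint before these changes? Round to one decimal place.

43.8 MB

Undoing the 69% increase: 27.1 ÷ 1.69 ≈ 16.035503.
Undoing the 63.4% decrease: 16.035503 ÷ 0.366 ≈ 43.8 MB.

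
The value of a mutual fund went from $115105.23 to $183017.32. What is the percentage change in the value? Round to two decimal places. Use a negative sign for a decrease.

Change: $183017.32 − $115105.23 = $67912.09.
Relative to the original: $67912.09 ÷ $115105.23 ≈ 59.00%.

59.00%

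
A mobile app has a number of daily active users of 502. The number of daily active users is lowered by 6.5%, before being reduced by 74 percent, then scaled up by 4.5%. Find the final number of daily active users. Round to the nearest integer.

128

Apply the 6.5% decrease: 502 × 0.935 = 469.37.
74% decrease: 469.37 × 0.26 = 122.0362.
4.5% increase: 122.0362 × 1.045 = 127.527829 ≈ 128.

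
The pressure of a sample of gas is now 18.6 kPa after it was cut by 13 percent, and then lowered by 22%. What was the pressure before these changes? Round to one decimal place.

The overall multiplier applied was 0.87 × 0.78 = 0.6786.
So the original pressure was 18.6 ÷ 0.6786 ≈ 27.4 kPa.

27.4 kPa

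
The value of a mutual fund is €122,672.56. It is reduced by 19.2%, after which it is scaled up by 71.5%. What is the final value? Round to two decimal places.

19.2% decrease: €122,672.56 × 0.808 = €99119.42848.
Apply the 71.5% increase: €99119.42848 × 1.715 = €169989.8198432 ≈ €169,989.82.

€169,989.82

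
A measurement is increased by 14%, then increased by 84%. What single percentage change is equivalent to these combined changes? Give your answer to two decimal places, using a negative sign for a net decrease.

109.76%

The combined multiplier is 1.14 × 1.84 = 2.0976.
That corresponds to an increase of 109.76%.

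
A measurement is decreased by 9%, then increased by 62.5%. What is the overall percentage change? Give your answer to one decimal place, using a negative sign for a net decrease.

47.9%

The combined multiplier is 0.91 × 1.625 = 1.47875.
That corresponds to an increase of 47.9%.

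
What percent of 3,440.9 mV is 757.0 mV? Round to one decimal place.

757.0 mV ÷ 3,440.9 mV ≈ 22.0%.

22.0%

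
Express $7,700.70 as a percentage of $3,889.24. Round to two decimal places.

198.00%

$7,700.70 ÷ $3,889.24 ≈ 198.00%.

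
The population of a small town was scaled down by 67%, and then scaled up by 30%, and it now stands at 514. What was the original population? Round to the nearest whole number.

1198

The overall multiplier applied was 0.33 × 1.3 = 0.429.
So the original population was 514 ÷ 0.429 ≈ 1198.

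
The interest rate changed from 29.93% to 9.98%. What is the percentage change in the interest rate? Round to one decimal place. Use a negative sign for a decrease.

-66.7%

The change is 9.98 − 29.93 = -19.95 percentage points.
Relative to the original 29.93%, that is -19.95 ÷ 29.93 ≈ -66.7%.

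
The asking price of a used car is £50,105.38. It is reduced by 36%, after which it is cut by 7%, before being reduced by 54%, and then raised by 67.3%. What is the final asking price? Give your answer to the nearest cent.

Apply the 36% decrease: £50,105.38 × 0.64 = £32067.4432.
Apply the 7% decrease: £32067.4432 × 0.93 = £29822.722176.
Apply the 54% decrease: £29822.722176 × 0.46 = £13718.45220096.
After the 67.3% increase: £13718.45220096 × 1.673 = £22950.97053220608 ≈ £22,950.97.

£22,950.97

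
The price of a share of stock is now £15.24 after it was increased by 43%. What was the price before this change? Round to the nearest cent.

£10.66

The overall multiplier applied was 1.43.
So the original price was £15.24 ÷ 1.43 ≈ £10.66.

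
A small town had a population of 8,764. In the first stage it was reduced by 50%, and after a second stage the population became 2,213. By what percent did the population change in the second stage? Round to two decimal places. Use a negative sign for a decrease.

-49.50%

After the first stage: 8,764 × 0.5 = 4382.
Second-stage multiplier: 2,213 ÷ 4382 ≈ 0.505021.
That is a change of -49.50%.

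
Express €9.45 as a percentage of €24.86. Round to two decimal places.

€9.45 ÷ €24.86 ≈ 38.01%.

38.01%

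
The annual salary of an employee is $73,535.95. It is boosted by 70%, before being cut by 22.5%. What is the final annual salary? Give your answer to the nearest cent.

$96,883.61

Each change multiplies by a factor: 1.7 × 0.775 = 1.3175.
$73,535.95 × 1.3175 = $96883.614125 ≈ $96,883.61.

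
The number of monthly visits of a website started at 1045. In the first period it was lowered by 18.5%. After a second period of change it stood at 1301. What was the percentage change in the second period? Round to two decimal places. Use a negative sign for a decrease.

After the first period: 1045 × 0.815 = 851.675.
Second-period multiplier: 1301 ÷ 851.675 ≈ 1.527578.
That is a change of 52.76%.

52.76%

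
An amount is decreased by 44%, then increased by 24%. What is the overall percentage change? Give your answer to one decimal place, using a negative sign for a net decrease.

-30.6%

A 44% decrease multiplies by 0.56.
Then a 24% increase: 0.56 × 1.24 = 0.6944.
Overall factor 0.6944, i.e. -30.6%.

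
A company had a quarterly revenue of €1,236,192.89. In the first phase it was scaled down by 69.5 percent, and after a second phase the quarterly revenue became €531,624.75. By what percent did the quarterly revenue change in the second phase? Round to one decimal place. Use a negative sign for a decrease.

41.0%

After the first phase: €1,236,192.89 × 0.305 = €377038.83145.
Second-phase multiplier: €531,624.75 ÷ €377038.83145 ≈ 1.41.
That is a change of 41.0%.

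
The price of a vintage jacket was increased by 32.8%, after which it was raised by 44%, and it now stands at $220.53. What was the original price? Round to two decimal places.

$115.32

The overall multiplier applied was 1.328 × 1.44 = 1.91232.
So the original price was $220.53 ÷ 1.91232 ≈ $115.32.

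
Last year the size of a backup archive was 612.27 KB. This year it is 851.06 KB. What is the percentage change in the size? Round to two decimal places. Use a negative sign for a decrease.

Change: 851.06 − 612.27 = 238.79.
Relative to the original: 238.79 ÷ 612.27 ≈ 39.00%.

39.00%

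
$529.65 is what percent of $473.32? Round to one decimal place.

111.9%

$529.65 ÷ $473.32 ≈ 111.9%.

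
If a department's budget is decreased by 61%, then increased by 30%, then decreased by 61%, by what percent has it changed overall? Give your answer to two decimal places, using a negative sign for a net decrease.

-80.23%

The combined multiplier is 0.39 × 1.3 × 0.39 = 0.19773.
That corresponds to a decrease of 80.23%.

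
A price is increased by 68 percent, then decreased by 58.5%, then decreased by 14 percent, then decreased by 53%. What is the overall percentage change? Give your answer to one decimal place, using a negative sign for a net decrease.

A 68% increase multiplies by 1.68.
Then a 58.5% decrease: 1.68 × 0.415 = 0.6972.
Then a 14% decrease: 0.6972 × 0.86 = 0.599592.
Then a 53% decrease: 0.599592 × 0.47 = 0.28180824.
Overall factor 0.28180824, i.e. -71.8%.

-71.8%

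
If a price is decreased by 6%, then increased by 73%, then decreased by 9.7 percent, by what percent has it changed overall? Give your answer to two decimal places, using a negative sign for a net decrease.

46.85%

The combined multiplier is 0.94 × 1.73 × 0.903 = 1.4684586.
That corresponds to an increase of 46.85%.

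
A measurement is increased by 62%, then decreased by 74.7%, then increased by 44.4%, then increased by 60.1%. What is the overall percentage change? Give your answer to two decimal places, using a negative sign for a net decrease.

The combined multiplier is 1.62 × 0.253 × 1.444 × 1.601 = 0.94753238184.
That corresponds to a decrease of 5.25%.

-5.25%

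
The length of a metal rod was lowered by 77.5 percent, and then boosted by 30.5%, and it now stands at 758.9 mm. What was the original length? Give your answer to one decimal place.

Undoing the 30.5% increase: 758.9 ÷ 1.305 ≈ 581.532567.
Undoing the 77.5% decrease: 581.532567 ÷ 0.225 ≈ 2,584.6 mm.

2,584.6 mm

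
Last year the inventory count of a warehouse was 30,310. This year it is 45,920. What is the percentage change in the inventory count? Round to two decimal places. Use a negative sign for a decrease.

51.50%

Change: 45,920 − 30,310 = 15,610.
Relative to the original: 15,610 ÷ 30,310 ≈ 51.50%.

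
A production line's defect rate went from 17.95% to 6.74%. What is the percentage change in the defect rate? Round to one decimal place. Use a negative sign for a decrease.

-62.5%

The change is 6.74 − 17.95 = -11.21 percentage points.
Relative to the original 17.95%, that is -11.21 ÷ 17.95 ≈ -62.5%.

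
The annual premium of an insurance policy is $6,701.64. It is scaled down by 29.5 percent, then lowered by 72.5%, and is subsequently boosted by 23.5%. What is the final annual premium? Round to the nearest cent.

After the 29.5% decrease: $6,701.64 × 0.705 = $4724.6562.
Apply the 72.5% decrease: $4724.6562 × 0.275 = $1299.280455.
After the 23.5% increase: $1299.280455 × 1.235 = $1604.611361925 ≈ $1,604.61.

$1,604.61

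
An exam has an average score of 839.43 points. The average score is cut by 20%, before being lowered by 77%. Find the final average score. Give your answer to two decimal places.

Each change multiplies by a factor: 0.8 × 0.23 = 0.184.
839.43 × 0.184 = 154.45512 ≈ 154.46.

154.46 points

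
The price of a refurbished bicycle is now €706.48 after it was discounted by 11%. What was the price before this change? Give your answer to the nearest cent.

€793.80

The overall multiplier applied was 0.89.
So the original price was €706.48 ÷ 0.89 ≈ €793.80.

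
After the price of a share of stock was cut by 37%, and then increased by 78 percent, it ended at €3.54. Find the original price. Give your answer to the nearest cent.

The overall multiplier applied was 0.63 × 1.78 = 1.1214.
So the original price was €3.54 ÷ 1.1214 ≈ €3.16.

€3.16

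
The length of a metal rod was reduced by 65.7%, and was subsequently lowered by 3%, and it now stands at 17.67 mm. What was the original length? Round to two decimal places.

Undoing the 3% decrease: 17.67 ÷ 0.97 ≈ 18.216495.
Undoing the 65.7% decrease: 18.216495 ÷ 0.343 ≈ 53.11 mm.

53.11 mm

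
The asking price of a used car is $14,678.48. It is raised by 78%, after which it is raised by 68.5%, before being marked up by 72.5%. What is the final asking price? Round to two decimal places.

$75,943.41

Each change multiplies by a factor: 1.78 × 1.685 × 1.725 = 5.1737925.
$14,678.48 × 5.1737925 = $75943.4097354 ≈ $75,943.41.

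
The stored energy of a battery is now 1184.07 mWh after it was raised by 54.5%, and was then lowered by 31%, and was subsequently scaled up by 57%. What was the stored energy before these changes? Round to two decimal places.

Undoing the 57% increase: 1184.07 ÷ 1.57 ≈ 754.184713.
Undoing the 31% decrease: 754.184713 ÷ 0.69 ≈ 1093.021323.
Undoing the 54.5% increase: 1093.021323 ÷ 1.545 ≈ 707.46 mWh.

707.46 mWh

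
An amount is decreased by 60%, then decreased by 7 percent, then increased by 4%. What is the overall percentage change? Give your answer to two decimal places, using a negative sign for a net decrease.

-61.31%

The combined multiplier is 0.4 × 0.93 × 1.04 = 0.38688.
That corresponds to a decrease of 61.31%.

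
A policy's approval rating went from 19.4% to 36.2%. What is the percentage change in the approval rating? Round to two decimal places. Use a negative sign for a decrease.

86.60%

The change is 36.2 − 19.4 = 16.8 percentage points.
Relative to the original 19.4%, that is 16.8 ÷ 19.4 ≈ 86.60%.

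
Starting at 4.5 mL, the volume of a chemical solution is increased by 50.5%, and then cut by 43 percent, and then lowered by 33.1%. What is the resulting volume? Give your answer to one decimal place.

2.6 mL

Apply the 50.5% increase: 4.5 × 1.505 = 6.7725.
Apply the 43% decrease: 6.7725 × 0.57 = 3.860325.
After the 33.1% decrease: 3.860325 × 0.669 = 2.582557425 ≈ 2.6.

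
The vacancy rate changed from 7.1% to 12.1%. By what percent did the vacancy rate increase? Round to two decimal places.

70.42%

The change is 12.1 − 7.1 = 5.0 percentage points.
Relative to the original 7.1%, that is 5.0 ÷ 7.1 ≈ 70.42%.
So the vacancy rate rose by 70.42%.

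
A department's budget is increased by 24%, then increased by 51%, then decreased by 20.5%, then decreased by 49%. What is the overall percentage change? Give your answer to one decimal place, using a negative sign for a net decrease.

A 24% increase multiplies by 1.24.
Then a 51% increase: 1.24 × 1.51 = 1.8724.
Then a 20.5% decrease: 1.8724 × 0.795 = 1.488558.
Then a 49% decrease: 1.488558 × 0.51 = 0.75916458.
Overall factor 0.75916458, i.e. -24.1%.

-24.1%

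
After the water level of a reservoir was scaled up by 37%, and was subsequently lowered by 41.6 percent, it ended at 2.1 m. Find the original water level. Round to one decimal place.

Undoing the 41.6% decrease: 2.1 ÷ 0.584 ≈ 3.59589.
Undoing the 37% increase: 3.59589 ÷ 1.37 ≈ 2.6 m.

2.6 m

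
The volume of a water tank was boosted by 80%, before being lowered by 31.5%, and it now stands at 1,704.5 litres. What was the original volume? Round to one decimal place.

The overall multiplier applied was 1.8 × 0.685 = 1.233.
So the original volume was 1,704.5 ÷ 1.233 ≈ 1,382.4 litres.

1,382.4 litres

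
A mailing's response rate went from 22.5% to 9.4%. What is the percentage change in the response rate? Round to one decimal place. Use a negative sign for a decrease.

The change is 9.4 − 22.5 = -13.1 percentage points.
Relative to the original 22.5%, that is -13.1 ÷ 22.5 ≈ -58.2%.

-58.2%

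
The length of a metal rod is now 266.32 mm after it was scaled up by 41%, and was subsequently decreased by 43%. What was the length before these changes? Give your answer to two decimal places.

Undoing the 43% decrease: 266.32 ÷ 0.57 ≈ 467.22807.
Undoing the 41% increase: 467.22807 ÷ 1.41 ≈ 331.37 mm.

331.37 mm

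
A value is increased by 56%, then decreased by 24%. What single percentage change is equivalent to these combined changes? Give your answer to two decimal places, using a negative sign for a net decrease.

18.56%

A 56% increase multiplies by 1.56.
Then a 24% decrease: 1.56 × 0.76 = 1.1856.
Overall factor 1.1856, i.e. 18.56%.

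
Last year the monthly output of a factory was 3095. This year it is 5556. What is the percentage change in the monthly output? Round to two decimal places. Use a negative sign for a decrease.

Change: 5556 − 3095 = 2461.
Relative to the original: 2461 ÷ 3095 ≈ 79.52%.

79.52%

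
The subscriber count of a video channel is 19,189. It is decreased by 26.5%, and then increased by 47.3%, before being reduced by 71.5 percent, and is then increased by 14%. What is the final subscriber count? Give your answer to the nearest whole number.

Each change multiplies by a factor: 0.735 × 1.473 × 0.285 × 1.14 = 0.3517546095.
19,189 × 0.3517546095 = 6749.8192016955 ≈ 6,750.

6,750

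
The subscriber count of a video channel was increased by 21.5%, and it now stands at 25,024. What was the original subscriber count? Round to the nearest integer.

The overall multiplier applied was 1.215.
So the original subscriber count was 25,024 ÷ 1.215 ≈ 20,596.

20,596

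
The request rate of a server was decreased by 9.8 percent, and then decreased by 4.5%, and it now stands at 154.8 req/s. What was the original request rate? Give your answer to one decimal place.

The overall multiplier applied was 0.902 × 0.955 = 0.86141.
So the original request rate was 154.8 ÷ 0.86141 ≈ 179.7 req/s.

179.7 req/s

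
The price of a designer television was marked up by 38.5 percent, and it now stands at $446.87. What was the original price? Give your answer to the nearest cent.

$322.65

The overall multiplier applied was 1.385.
So the original price was $446.87 ÷ 1.385 ≈ $322.65.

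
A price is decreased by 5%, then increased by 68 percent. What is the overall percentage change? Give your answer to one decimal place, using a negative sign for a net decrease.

A 5% decrease multiplies by 0.95.
Then a 68% increase: 0.95 × 1.68 = 1.596.
Overall factor 1.596, i.e. 59.6%.

59.6%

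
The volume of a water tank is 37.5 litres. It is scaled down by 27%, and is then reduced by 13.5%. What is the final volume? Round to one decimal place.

23.7 litres

Each change multiplies by a factor: 0.73 × 0.865 = 0.63145.
37.5 × 0.63145 = 23.679375 ≈ 23.7.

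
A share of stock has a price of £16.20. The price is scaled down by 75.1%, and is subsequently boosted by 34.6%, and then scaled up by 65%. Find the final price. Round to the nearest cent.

After the 75.1% decrease: £16.20 × 0.249 = £4.0338.
Apply the 34.6% increase: £4.0338 × 1.346 = £5.4294948.
After the 65% increase: £5.4294948 × 1.65 = £8.95866642 ≈ £8.96.

£8.96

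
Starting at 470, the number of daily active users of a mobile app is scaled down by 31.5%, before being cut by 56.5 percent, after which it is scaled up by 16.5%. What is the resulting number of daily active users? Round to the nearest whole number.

After the 31.5% decrease: 470 × 0.685 = 321.95.
56.5% decrease: 321.95 × 0.435 = 140.04825.
Apply the 16.5% increase: 140.04825 × 1.165 = 163.15621125 ≈ 163.

163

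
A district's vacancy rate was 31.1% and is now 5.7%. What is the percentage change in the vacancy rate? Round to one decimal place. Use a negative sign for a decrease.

The change is 5.7 − 31.1 = -25.4 percentage points.
Relative to the original 31.1%, that is -25.4 ÷ 31.1 ≈ -81.7%.

-81.7%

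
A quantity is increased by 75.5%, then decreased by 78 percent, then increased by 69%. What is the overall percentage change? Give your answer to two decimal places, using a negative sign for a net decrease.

-34.75%

A 75.5% increase multiplies by 1.755.
Then a 78% decrease: 1.755 × 0.22 = 0.3861.
Then a 69% increase: 0.3861 × 1.69 = 0.652509.
Overall factor 0.652509, i.e. -34.75%.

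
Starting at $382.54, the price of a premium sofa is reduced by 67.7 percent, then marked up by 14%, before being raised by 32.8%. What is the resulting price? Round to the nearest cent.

$187.06

Apply the 67.7% decrease: $382.54 × 0.323 = $123.56042.
14% increase: $123.56042 × 1.14 = $140.8588788.
32.8% increase: $140.8588788 × 1.328 = $187.0605910464 ≈ $187.06.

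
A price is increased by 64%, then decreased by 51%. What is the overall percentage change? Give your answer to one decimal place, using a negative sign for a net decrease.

-19.6%

The combined multiplier is 1.64 × 0.49 = 0.8036.
That corresponds to a decrease of 19.6%.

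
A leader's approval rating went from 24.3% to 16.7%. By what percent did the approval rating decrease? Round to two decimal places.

31.28%

The change is 16.7 − 24.3 = -7.6 percentage points.
Relative to the original 24.3%, that is -7.6 ÷ 24.3 ≈ -31.28%.
So the approval rating fell by 31.28%.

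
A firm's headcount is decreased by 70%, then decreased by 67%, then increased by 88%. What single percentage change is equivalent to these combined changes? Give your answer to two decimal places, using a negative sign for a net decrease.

-81.39%

A 70% decrease multiplies by 0.3.
Then a 67% decrease: 0.3 × 0.33 = 0.099.
Then an 88% increase: 0.099 × 1.88 = 0.18612.
Overall factor 0.18612, i.e. -81.39%.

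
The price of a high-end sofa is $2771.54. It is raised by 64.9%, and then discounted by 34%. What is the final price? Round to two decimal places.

$3016.38

64.9% increase: $2771.54 × 1.649 = $4570.26946.
Apply the 34% decrease: $4570.26946 × 0.66 = $3016.3778436 ≈ $3016.38.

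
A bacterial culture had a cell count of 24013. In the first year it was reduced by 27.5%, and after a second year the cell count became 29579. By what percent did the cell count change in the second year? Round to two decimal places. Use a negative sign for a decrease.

69.90%

After the first year: 24013 × 0.725 = 17409.425.
Second-year multiplier: 29579 ÷ 17409.425 ≈ 1.699022.
That is a change of 69.90%.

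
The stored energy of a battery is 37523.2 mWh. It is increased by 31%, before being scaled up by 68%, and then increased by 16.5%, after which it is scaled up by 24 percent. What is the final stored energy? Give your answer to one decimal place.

Each change multiplies by a factor: 1.31 × 1.68 × 1.165 × 1.24 = 3.17927568.
37523.2 × 3.17927568 = 119296.597195776 ≈ 119296.6.

119296.6 mWh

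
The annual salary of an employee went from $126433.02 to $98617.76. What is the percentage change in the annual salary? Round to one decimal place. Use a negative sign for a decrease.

Change: $98617.76 − $126433.02 = -$27815.26.
Relative to the original: -$27815.26 ÷ $126433.02 ≈ -22.0%.

-22.0%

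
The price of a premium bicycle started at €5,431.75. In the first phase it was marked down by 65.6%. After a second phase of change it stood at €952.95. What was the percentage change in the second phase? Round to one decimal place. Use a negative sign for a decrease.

-49.0%

After the first phase: €5,431.75 × 0.344 = €1868.522.
Second-phase multiplier: €952.95 ÷ €1868.522 ≈ 0.51.
That is a change of -49.0%.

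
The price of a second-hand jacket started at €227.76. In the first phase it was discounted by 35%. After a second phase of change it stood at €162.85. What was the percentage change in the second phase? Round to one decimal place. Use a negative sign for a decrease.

10.0%

After the first phase: €227.76 × 0.65 = €148.044.
Second-phase multiplier: €162.85 ÷ €148.044 ≈ 1.10001.
That is a change of 10.0%.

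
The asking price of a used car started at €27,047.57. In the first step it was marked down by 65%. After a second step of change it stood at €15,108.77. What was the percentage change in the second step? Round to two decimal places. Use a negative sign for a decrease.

59.60%

After the first step: €27,047.57 × 0.35 = €9466.6495.
Second-step multiplier: €15,108.77 ÷ €9466.6495 ≈ 1.596.
That is a change of 59.60%.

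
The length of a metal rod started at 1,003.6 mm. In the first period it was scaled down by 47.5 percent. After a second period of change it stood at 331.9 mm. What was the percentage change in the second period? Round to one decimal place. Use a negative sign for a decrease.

-37.0%

After the first period: 1,003.6 × 0.525 = 526.89.
Second-period multiplier: 331.9 ÷ 526.89 ≈ 0.62992.
That is a change of -37.0%.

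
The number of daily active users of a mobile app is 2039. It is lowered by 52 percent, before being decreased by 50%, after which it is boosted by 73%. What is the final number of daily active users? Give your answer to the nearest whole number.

847

Each change multiplies by a factor: 0.48 × 0.5 × 1.73 = 0.4152.
2039 × 0.4152 = 846.5928 ≈ 847.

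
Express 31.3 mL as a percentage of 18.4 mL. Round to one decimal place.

170.1%

31.3 mL ÷ 18.4 mL ≈ 170.1%.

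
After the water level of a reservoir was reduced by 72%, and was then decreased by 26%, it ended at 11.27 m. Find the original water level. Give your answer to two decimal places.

54.39 m

The overall multiplier applied was 0.28 × 0.74 = 0.2072.
So the original water level was 11.27 ÷ 0.2072 ≈ 54.39 m.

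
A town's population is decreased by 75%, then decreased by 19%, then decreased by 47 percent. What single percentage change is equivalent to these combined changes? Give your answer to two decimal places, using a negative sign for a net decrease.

-89.27%

The combined multiplier is 0.25 × 0.81 × 0.53 = 0.107325.
That corresponds to a decrease of 89.27%.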